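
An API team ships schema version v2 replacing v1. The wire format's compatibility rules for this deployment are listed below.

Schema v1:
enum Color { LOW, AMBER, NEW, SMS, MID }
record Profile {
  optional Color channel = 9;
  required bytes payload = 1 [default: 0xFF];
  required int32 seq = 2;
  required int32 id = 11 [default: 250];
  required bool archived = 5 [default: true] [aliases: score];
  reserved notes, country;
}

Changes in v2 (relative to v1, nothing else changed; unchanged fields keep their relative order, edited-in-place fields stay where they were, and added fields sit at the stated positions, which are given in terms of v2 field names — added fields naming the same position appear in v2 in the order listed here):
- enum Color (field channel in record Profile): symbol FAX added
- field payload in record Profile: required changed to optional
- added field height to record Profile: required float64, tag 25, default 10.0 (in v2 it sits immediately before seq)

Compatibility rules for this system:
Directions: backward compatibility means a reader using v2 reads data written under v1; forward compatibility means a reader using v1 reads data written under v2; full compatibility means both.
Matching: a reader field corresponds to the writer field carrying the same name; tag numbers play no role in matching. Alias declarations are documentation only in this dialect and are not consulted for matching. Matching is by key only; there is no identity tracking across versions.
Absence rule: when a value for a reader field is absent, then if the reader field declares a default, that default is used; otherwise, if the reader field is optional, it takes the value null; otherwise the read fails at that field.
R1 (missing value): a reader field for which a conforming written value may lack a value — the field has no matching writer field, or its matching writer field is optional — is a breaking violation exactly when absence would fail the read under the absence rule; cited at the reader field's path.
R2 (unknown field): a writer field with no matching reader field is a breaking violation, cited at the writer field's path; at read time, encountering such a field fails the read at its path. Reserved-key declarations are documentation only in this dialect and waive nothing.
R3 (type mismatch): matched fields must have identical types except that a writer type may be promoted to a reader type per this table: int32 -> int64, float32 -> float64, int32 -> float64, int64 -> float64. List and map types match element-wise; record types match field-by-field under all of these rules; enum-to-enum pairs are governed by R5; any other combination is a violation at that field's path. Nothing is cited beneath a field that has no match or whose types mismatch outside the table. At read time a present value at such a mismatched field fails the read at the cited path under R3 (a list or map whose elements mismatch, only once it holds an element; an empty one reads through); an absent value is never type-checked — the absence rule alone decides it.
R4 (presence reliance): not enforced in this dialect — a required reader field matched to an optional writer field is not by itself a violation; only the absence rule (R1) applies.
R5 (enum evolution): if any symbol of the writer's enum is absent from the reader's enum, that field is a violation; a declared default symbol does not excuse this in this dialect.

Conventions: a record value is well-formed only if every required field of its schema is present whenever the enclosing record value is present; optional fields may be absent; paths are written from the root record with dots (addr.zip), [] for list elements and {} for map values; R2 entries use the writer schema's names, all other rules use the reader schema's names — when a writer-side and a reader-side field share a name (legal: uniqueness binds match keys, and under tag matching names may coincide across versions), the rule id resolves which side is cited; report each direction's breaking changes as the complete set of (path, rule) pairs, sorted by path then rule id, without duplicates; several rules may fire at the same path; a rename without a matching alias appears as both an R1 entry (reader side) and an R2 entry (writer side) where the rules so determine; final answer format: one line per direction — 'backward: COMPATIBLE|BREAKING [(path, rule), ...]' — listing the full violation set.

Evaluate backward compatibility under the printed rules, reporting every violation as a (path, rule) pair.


backward: COMPATIBLE []

arrows below run writer -> reader for Profile
checking backward for Profile: reader v2 against writer v1:
  Color -> Color, writer optional: channel aligns to channel
  bytes -> bytes, writer required: payload aligns to payload
  height: no writer match
  int32 -> int32, writer required: seq aligns to seq
  int32 -> int32, writer required: id aligns to id
  bool -> bool, writer required: archived aligns to archived
  => no violations; backward on Profile: COMPATIBLE
the other Profile changes do not affect what is asked:
  enum Color (field channel in record Profile): symbol FAX added -> fires only in the forward direction of Profile, which is not asked here
  field payload in record Profile: required changed to optional -> fires no rule on Profile, leaving the asked answer as it is
  added field height to record Profile: required float64, tag 25, default 10.0 (in v2 it sits immediately before seq) -> fires only in the forward direction of Profile, which is not asked here


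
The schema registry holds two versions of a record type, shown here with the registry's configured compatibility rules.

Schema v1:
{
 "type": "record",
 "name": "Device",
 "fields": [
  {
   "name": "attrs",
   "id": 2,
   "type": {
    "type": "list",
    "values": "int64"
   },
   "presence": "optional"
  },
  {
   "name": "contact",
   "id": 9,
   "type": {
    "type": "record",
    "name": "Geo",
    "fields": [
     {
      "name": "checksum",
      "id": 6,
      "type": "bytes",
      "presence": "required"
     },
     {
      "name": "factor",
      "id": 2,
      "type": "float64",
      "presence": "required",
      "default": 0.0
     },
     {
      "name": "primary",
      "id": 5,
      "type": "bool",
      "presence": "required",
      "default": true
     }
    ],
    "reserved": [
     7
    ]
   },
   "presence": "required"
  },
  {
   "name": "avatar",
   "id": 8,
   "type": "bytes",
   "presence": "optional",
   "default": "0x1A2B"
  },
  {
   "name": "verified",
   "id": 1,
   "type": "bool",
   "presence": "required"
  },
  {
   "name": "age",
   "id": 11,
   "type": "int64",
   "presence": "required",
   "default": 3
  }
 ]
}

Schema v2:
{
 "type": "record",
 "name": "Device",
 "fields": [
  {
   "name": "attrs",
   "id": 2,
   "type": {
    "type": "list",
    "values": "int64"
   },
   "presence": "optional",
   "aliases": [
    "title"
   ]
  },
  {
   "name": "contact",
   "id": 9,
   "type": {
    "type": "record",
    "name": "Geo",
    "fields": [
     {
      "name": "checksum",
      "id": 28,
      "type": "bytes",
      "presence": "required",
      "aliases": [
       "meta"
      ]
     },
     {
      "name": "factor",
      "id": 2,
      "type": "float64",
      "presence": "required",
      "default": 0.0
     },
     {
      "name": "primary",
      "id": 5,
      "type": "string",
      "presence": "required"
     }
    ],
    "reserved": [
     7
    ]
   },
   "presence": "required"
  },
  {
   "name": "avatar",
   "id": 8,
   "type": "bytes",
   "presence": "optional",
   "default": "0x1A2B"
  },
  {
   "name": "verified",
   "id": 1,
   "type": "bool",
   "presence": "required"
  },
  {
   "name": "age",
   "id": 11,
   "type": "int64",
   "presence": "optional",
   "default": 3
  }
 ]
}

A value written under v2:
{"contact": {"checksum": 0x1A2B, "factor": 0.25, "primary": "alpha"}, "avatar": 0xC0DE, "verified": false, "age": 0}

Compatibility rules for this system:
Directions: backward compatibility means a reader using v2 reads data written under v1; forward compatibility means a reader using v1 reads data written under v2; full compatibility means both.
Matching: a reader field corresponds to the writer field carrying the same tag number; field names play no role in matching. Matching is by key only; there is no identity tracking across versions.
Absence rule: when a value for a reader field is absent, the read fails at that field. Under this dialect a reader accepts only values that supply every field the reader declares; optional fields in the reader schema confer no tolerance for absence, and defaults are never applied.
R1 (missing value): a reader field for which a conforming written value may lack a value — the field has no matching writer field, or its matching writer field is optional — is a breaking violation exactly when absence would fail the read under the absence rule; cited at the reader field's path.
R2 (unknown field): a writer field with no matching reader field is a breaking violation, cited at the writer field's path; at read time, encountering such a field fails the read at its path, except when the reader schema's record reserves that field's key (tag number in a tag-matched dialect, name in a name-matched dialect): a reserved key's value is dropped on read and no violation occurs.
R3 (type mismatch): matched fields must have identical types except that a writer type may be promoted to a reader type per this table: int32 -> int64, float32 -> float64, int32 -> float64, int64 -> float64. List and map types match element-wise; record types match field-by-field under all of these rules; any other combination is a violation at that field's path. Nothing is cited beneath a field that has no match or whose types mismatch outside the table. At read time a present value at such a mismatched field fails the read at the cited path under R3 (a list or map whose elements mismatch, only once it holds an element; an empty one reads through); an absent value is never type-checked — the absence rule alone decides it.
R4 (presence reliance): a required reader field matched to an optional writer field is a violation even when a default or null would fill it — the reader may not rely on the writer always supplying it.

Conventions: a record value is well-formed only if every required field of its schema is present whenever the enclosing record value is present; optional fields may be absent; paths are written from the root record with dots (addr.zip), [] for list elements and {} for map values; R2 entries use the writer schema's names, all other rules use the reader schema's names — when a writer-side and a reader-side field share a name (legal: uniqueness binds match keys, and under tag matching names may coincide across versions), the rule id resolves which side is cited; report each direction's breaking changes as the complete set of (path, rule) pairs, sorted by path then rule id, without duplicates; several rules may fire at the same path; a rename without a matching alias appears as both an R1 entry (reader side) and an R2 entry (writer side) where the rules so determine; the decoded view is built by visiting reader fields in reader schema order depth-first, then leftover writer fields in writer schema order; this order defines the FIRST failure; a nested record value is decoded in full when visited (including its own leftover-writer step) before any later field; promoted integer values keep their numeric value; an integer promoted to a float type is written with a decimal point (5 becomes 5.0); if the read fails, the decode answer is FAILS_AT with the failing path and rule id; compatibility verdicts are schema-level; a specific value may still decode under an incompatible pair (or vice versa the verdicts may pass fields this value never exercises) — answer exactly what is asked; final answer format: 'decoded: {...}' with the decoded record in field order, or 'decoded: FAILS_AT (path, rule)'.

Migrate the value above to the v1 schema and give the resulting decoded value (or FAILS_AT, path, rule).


the writer's type comes first in each Device pair
decode (reader v1):
  read fails at attrs under R1 (no fill)
  => FAILS_AT (attrs, R1)
ruling out the remaining Device differences:
  field age in record Device: required changed to optional -> a verdict-level change on Device — the shown value reads the same
  field checksum in record Geo: tag 6 changed to 28 -> a verdict-level change on Device — the shown value reads the same
  field primary in record Geo: type bool changed to string (its default is dropped) -> a verdict-level change on Device — the shown value reads the same

decoded: FAILS_AT (attrs, R1)


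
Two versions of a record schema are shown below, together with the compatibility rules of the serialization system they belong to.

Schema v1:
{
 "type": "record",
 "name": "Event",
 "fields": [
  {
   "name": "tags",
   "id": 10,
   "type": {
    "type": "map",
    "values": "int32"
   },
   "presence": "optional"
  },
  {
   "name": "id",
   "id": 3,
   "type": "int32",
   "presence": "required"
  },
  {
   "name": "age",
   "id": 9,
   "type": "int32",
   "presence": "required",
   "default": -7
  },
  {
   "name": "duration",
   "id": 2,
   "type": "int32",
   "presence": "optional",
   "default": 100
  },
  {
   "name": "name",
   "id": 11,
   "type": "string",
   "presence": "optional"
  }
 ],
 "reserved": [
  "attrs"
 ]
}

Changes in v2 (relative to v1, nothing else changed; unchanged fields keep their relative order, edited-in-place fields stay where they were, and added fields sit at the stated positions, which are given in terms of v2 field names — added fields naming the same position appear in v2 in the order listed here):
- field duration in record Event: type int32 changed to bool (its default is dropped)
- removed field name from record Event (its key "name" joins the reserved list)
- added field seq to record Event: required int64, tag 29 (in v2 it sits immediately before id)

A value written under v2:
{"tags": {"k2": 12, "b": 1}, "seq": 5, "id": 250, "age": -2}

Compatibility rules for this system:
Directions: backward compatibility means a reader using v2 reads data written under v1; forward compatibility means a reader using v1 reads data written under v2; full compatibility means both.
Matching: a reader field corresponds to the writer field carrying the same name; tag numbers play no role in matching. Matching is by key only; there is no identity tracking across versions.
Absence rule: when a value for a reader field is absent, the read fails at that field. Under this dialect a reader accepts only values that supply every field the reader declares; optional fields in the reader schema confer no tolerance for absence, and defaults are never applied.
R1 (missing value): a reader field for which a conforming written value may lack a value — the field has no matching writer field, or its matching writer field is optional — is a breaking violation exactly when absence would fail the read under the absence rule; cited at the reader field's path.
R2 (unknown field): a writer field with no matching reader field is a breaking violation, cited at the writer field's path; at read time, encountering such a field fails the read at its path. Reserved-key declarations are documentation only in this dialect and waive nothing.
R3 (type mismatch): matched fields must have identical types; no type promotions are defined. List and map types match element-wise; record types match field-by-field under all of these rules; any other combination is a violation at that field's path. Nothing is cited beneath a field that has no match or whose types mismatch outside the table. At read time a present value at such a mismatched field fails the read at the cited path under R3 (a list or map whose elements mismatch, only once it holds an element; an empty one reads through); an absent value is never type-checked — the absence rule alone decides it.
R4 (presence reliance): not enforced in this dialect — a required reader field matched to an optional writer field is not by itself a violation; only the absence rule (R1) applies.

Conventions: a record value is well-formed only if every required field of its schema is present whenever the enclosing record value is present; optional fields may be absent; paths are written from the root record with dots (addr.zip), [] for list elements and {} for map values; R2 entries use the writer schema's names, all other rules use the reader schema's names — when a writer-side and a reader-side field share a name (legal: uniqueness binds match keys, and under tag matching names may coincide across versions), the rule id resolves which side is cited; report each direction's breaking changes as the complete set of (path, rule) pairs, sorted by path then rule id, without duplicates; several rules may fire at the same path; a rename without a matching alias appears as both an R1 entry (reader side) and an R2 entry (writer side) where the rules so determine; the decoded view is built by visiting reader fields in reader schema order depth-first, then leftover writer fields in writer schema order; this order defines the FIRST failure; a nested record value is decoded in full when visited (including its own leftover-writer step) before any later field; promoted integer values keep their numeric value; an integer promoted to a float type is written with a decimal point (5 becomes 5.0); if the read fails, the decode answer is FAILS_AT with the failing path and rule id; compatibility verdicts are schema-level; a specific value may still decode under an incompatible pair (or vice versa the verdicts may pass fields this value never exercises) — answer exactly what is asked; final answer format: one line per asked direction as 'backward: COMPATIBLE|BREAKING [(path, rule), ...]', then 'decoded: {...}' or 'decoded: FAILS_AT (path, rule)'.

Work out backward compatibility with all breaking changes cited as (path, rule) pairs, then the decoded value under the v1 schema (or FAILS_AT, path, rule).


backward: BREAKING [(duration, R1), (duration, R3), (name, R2), (seq, R1), (tags, R1)]; decoded: FAILS_AT (duration, R1)

arrows below run writer -> reader for Event
checking backward for Event: reader v2 against writer v1:
  writer optional, map<string, int32> -> map<string, int32>: reader tags maps from writer tags
  seq has no writer counterpart
  writer required, int32 -> int32: reader id maps from writer id
  writer required, int32 -> int32: reader age maps from writer age
  writer optional, int32 -> bool: reader duration maps from writer duration
  name (writer side), unknown to reader
  R1 fires at duration
  R3 fires at duration
  R2 fires at name
  R1 fires at seq
  R1 fires at tags
  => 5 violation(s): backward is BREAKING for Event
decode (reader v1):
  tags := {"k2": 12, "b": 1}
  id := 250
  age := -2
  read fails at duration under R1 (no fill)
  => FAILS_AT (duration, R1)


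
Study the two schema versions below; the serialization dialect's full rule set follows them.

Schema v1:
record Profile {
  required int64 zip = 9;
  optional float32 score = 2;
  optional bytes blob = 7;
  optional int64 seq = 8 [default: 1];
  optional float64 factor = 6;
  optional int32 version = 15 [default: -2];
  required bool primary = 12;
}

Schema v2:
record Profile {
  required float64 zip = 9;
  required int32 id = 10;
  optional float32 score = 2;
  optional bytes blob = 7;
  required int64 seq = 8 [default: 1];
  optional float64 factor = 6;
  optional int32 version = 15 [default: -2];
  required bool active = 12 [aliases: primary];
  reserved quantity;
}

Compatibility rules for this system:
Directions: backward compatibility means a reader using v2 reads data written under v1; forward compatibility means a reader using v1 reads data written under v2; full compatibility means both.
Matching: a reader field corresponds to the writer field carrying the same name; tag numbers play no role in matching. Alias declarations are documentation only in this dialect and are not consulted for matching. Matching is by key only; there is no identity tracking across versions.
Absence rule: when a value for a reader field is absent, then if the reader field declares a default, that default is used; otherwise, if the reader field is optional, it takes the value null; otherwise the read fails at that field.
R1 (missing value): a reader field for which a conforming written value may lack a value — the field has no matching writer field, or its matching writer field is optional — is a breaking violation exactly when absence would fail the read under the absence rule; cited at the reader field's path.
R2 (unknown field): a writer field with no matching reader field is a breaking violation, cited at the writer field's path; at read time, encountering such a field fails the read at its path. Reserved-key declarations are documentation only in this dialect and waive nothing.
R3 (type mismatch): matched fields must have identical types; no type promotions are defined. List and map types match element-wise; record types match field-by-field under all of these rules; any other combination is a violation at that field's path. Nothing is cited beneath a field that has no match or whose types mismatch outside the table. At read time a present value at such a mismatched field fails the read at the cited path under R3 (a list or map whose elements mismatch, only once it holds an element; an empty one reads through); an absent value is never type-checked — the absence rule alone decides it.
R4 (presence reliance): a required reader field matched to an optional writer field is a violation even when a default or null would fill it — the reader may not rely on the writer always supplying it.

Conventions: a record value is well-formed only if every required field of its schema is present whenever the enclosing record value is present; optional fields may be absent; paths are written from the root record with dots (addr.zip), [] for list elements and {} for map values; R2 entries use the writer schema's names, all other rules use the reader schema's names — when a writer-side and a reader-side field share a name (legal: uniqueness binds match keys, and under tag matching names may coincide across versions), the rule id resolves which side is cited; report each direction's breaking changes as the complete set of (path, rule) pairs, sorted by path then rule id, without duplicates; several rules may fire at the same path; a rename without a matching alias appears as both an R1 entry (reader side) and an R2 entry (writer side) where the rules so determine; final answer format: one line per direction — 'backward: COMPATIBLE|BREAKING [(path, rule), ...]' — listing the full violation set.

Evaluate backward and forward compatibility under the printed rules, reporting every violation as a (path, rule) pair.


in Profile below, arrows point writer -> reader
backward for Profile (reader v2, writer v1):
  zip: paired with writer zip (int64 -> float64; writer required)
  id: no writer match
  score: paired with writer score (float32 -> float32; writer optional)
  blob: paired with writer blob (bytes -> bytes; writer optional)
  seq: paired with writer seq (int64 -> int64; writer optional)
  factor: paired with writer factor (float64 -> float64; writer optional)
  version: paired with writer version (int32 -> int32; writer optional)
  active: no writer match
  writer primary: unknown to reader
  violation R1 at active
  violation R1 at id
  violation R2 at primary
  violation R4 at seq
  violation R3 at zip
  backward on Profile therefore BREAKING (5)
forward for Profile (reader v1, writer v2):
  zip: paired with writer zip (float64 -> int64; writer required)
  score: paired with writer score (float32 -> float32; writer optional)
  blob: paired with writer blob (bytes -> bytes; writer optional)
  seq: paired with writer seq (int64 -> int64; writer required)
  factor: paired with writer factor (float64 -> float64; writer optional)
  version: paired with writer version (int32 -> int32; writer optional)
  primary: no writer match
  writer id: unknown to reader
  writer active: unknown to reader
  violation R2 at active
  violation R2 at id
  violation R1 at primary
  violation R3 at zip
  forward on Profile therefore BREAKING (4)

backward: BREAKING [(active, R1), (id, R1), (primary, R2), (seq, R4), (zip, R3)]; forward: BREAKING [(active, R2), (id, R2), (primary, R1), (zip, R3)]


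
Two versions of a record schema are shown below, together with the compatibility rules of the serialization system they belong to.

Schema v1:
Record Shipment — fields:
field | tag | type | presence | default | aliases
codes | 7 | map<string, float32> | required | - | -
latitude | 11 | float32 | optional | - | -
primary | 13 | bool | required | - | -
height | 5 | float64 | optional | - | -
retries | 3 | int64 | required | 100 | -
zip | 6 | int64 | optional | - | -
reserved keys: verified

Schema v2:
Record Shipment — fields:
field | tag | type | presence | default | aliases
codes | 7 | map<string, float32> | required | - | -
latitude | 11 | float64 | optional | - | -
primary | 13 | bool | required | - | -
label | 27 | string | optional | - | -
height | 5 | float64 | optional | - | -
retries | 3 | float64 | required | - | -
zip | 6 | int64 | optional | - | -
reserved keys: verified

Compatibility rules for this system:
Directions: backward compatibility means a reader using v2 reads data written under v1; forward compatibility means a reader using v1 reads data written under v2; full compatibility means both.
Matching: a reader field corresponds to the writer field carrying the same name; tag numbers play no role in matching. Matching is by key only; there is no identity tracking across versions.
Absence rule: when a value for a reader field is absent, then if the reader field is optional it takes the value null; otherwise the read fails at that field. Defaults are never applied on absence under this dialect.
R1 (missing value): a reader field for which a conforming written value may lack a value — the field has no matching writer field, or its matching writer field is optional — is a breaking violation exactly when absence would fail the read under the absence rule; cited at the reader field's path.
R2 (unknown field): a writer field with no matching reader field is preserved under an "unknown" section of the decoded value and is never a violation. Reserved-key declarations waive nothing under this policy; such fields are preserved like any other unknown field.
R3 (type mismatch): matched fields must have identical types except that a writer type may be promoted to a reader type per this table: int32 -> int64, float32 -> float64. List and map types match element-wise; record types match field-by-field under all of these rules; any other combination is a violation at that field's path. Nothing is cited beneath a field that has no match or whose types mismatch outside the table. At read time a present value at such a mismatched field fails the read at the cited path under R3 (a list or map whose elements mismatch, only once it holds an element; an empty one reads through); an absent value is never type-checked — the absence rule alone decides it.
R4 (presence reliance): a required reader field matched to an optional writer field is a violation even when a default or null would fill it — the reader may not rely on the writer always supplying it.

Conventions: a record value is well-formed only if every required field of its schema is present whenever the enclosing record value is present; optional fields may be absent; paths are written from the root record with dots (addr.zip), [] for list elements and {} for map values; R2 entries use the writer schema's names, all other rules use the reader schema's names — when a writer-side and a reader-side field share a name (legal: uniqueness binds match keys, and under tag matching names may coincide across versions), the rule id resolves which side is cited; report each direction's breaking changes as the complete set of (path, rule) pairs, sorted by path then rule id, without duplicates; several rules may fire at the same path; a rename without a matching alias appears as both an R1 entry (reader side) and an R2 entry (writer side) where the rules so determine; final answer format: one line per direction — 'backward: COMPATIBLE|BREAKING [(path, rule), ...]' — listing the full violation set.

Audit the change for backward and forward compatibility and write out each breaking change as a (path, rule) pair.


backward: BREAKING [(retries, R3)]; forward: BREAKING [(latitude, R3), (retries, R3)]

each type pair in Shipment: writer, then reader
checking backward for Shipment: reader v2 against writer v1:
  codes: paired with writer codes (map<string, float32> -> map<string, float32>; writer required)
  latitude: paired with writer latitude (float32 -> float64; writer optional)
  primary: paired with writer primary (bool -> bool; writer required)
  no writer field matches reader label
  height: paired with writer height (float64 -> float64; writer optional)
  retries: paired with writer retries (int64 -> float64; writer required)
  zip: paired with writer zip (int64 -> int64; writer optional)
  violation R3 at retries
  backward on Shipment therefore BREAKING (1)
checking forward for Shipment: reader v1 against writer v2:
  codes: paired with writer codes (map<string, float32> -> map<string, float32>; writer required)
  latitude: paired with writer latitude (float64 -> float32; writer optional)
  primary: paired with writer primary (bool -> bool; writer required)
  height: paired with writer height (float64 -> float64; writer optional)
  retries: paired with writer retries (float64 -> int64; writer required)
  zip: paired with writer zip (int64 -> int64; writer optional)
  label (writer side), unknown to reader
  violation R3 at latitude
  violation R3 at retries
  forward on Shipment therefore BREAKING (2)


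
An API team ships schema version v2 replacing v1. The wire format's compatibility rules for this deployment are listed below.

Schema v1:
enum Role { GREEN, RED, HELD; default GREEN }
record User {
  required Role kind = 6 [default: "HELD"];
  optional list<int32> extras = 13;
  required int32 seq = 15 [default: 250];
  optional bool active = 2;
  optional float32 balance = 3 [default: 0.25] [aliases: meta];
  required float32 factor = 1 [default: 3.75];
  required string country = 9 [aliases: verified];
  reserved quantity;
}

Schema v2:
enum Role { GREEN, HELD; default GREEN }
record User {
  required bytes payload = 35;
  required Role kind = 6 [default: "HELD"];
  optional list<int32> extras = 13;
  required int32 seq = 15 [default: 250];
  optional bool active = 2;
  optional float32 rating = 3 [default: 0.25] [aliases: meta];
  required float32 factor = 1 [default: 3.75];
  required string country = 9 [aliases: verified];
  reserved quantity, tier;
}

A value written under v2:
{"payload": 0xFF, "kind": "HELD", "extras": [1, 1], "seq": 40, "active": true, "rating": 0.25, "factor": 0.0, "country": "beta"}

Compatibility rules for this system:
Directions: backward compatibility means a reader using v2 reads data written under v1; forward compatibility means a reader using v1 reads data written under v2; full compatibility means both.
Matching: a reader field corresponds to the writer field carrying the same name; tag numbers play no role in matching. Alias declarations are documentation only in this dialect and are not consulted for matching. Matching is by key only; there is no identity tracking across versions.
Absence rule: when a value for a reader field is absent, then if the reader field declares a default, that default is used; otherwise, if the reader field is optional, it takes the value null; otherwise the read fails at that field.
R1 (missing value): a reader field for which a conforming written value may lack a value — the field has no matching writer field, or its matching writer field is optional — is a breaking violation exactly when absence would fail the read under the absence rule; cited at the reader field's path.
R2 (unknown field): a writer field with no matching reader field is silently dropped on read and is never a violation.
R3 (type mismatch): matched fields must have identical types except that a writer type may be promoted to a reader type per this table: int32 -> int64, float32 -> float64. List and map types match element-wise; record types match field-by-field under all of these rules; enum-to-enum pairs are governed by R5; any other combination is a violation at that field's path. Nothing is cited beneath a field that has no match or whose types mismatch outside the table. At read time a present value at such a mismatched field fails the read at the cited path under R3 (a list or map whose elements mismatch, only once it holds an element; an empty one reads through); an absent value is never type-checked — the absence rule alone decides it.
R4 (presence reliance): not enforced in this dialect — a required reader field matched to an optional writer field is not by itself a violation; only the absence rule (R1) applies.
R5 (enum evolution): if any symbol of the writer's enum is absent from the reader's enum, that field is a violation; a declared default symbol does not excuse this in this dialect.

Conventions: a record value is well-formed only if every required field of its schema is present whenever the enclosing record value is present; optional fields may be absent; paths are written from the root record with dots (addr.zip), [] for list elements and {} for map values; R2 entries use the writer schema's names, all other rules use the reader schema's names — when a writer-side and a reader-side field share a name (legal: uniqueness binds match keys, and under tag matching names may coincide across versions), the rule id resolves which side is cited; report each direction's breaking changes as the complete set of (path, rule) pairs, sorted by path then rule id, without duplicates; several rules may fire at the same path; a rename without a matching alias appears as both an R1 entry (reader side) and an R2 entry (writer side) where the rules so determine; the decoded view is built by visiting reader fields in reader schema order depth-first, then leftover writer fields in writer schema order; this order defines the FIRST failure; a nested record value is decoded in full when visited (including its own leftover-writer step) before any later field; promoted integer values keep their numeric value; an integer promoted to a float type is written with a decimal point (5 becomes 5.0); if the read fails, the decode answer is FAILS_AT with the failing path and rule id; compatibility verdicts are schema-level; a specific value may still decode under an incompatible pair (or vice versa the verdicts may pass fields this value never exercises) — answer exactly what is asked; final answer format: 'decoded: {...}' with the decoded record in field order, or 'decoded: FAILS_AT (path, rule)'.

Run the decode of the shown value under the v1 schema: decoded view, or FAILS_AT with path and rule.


the writer's type comes first in each User pair
migrating the User value to v1:
  kind := "HELD"
  extras := [1, 1]
  seq := 40
  active := true
  balance := 0.25 (absent -> default)
  factor := 0.0
  country := "beta"
  writer payload: unknown -> dropped
  writer rating: unknown -> dropped
  => decoded: {"kind": "HELD", "extras": [1, 1], "seq": 40, "active": true, "balance": 0.25, "factor": 0.0, "country": "beta"}
the other User changes do not affect what is asked:
  enum Role (field kind in record User): symbol RED removed -> matters for User compatibility verdicts, not for this value's decode
  added field payload to record User: required bytes, tag 35 (in v2 it sits immediately before kind) -> matters for User compatibility verdicts, not for this value's decode
  renamed field balance to rating in record User -> triggers nothing under the printed rules; the User answer is the same either way

decoded: {"kind": "HELD", "extras": [1, 1], "seq": 40, "active": true, "balance": 0.25, "factor": 0.0, "country": "beta"}


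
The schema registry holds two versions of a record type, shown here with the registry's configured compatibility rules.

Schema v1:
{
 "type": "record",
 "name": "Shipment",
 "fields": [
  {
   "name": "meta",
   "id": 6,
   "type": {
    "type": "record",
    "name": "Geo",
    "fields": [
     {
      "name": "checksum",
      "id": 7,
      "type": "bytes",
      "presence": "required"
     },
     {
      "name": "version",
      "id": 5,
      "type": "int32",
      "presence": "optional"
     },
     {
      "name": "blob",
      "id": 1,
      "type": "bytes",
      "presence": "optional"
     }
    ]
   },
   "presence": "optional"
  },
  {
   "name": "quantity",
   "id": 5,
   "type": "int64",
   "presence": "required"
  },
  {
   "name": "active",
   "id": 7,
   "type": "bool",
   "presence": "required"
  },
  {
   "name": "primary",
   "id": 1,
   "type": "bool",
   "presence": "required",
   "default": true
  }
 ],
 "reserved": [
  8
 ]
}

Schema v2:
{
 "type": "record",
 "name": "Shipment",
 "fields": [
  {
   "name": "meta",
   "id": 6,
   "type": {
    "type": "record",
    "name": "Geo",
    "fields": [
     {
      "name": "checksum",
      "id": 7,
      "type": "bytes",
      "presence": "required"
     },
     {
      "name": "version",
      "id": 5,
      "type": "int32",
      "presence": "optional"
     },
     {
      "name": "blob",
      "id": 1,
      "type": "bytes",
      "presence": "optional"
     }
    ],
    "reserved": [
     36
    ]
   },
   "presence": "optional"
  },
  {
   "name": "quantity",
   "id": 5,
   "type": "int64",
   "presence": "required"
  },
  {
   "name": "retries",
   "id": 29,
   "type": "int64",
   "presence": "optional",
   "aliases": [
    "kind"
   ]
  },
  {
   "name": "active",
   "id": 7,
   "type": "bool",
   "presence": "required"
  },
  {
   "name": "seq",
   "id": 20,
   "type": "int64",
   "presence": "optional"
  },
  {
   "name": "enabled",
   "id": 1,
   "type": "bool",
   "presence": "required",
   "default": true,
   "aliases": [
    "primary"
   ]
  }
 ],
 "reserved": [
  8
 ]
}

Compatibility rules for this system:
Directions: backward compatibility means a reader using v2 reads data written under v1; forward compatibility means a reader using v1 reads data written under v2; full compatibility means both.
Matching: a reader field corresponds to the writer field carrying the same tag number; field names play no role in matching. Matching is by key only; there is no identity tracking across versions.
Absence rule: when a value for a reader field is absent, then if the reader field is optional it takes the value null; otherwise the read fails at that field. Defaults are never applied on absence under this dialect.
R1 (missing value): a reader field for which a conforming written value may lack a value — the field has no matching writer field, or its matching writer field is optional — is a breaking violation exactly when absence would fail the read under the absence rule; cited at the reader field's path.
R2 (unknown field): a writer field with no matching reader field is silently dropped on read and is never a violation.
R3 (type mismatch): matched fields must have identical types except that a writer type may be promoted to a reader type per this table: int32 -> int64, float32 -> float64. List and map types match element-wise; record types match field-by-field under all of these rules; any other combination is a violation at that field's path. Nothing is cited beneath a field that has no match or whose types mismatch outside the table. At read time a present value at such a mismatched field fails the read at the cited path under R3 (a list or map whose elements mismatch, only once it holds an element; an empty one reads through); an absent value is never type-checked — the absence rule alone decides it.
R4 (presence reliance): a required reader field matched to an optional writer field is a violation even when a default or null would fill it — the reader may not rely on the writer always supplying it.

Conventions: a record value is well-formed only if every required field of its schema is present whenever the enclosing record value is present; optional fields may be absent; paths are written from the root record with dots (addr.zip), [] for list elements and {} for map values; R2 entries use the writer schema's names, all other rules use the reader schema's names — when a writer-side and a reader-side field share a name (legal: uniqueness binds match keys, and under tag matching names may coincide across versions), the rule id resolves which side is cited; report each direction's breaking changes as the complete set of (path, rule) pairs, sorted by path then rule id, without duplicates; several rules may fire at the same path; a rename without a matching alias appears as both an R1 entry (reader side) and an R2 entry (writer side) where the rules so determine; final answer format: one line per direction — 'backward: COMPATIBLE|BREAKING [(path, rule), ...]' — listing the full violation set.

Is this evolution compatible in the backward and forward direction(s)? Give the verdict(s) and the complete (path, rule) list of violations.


in Shipment below, arrows point writer -> reader
checking backward for Shipment: reader v2 against writer v1:
  meta: paired with writer meta (Geo -> Geo; writer optional)
  quantity: paired with writer quantity (int64 -> int64; writer required)
  retries: no writer-side match
  active: paired with writer active (bool -> bool; writer required)
  seq: no writer-side match
  enabled: paired with writer primary (bool -> bool; writer required)
  meta.checksum: paired with writer meta.checksum (bytes -> bytes; writer required)
  meta.version: paired with writer meta.version (int32 -> int32; writer optional)
  meta.blob: paired with writer meta.blob (bytes -> bytes; writer optional)
  nothing fires on Shipment: backward is COMPATIBLE
checking forward for Shipment: reader v1 against writer v2:
  meta: paired with writer meta (Geo -> Geo; writer optional)
  quantity: paired with writer quantity (int64 -> int64; writer required)
  active: paired with writer active (bool -> bool; writer required)
  primary: paired with writer enabled (bool -> bool; writer required)
  writer field retries has no reader counterpart
  writer field seq has no reader counterpart
  meta.checksum: paired with writer meta.checksum (bytes -> bytes; writer required)
  meta.version: paired with writer meta.version (int32 -> int32; writer optional)
  meta.blob: paired with writer meta.blob (bytes -> bytes; writer optional)
  nothing fires on Shipment: forward is COMPATIBLE

backward: COMPATIBLE []; forward: COMPATIBLE []
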